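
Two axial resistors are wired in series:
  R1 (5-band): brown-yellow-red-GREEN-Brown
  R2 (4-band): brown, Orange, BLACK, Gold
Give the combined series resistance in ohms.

R1: brown, yellow, red → 142; green ×10^5 → 14200000 Ω.
R2: brown, orange → 13; black ×1 → 13 Ω.
Series: 14200000 + 13 = 14200013 Ω.

14200013 Ω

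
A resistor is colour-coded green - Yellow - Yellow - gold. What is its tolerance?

The last band, gold, is the tolerance band.
Gold corresponds to ±5%.

±5%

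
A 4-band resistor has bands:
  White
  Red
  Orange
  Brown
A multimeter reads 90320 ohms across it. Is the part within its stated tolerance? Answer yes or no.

White → 9 (first significant figure)
Red → 2 (second significant figure)
Orange → ×10^3 multiplier
Brown → ±1% tolerance
92 × 1000 = 92000 Ω
Allowed range: 91080 Ω to 92920 Ω.
90320 ohms lies outside that range.

no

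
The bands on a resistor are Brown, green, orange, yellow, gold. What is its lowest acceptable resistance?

Brown → 1 (first significant figure)
Green → 5 (second significant figure)
Orange → 3 (third significant figure)
Yellow → ×10^4 multiplier
Gold → ±5% tolerance
153 × 10000 = 1530000 Ω
Lowest = 1530000 × (1 − 5/100) = 1453500 Ω.

1453500 Ω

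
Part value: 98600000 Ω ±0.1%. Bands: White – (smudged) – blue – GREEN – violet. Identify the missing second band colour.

98600000 Ω = 986 × 10^5.
The second band gives digit 8 of the significand, and 8 is grey.

grey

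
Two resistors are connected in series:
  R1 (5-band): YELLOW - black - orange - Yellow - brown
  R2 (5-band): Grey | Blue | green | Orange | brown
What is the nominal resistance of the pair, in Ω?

R1: yellow, black, orange → 403; yellow ×10^4 → 4030000 Ω.
R2: grey, blue, green → 865; orange ×10^3 → 865000 Ω.
Series: 4030000 + 865000 = 4895000 Ω.

4895000 Ω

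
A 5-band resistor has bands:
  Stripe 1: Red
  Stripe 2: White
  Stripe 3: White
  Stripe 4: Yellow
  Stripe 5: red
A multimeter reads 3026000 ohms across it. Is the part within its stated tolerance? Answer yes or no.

Red → 2 (first significant figure)
White → 9 (second significant figure)
White → 9 (third significant figure)
Yellow → ×10^4 multiplier
Red → ±2% tolerance
299 × 10000 = 2990000 Ω
Allowed range: 2930200 Ω to 3049800 Ω.
3026000 ohms lies inside that range.

yes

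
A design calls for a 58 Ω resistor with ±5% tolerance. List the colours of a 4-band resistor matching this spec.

green, grey, black, gold

58 Ω = 58 × 10^0.
5 → green
8 → grey
Multiplier 10^0 → black.
±5% tolerance → gold.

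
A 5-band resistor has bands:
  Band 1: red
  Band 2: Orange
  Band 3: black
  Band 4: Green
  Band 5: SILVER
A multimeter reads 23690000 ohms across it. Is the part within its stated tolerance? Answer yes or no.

yes

Red → 2 (first significant figure)
Orange → 3 (second significant figure)
Black → 0 (third significant figure)
Green → ×10^5 multiplier
Silver → ±10% tolerance
230 × 100000 = 23000000 Ω
Allowed range: 20700000 Ω to 25300000 Ω.
23690000 ohms lies inside that range.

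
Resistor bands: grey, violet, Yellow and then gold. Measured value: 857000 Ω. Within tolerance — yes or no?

Grey → 8 (first significant figure)
Violet → 7 (second significant figure)
Yellow → ×10^4 multiplier
Gold → ±5% tolerance
87 × 10000 = 870000 Ω
Allowed range: 826500 Ω to 913500 Ω.
857000 Ω lies inside that range.

yes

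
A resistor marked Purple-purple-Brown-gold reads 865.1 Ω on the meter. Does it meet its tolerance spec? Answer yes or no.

Violet → 7 (first significant figure)
Violet → 7 (second significant figure)
Brown → ×10 multiplier
Gold → ±5% tolerance
77 × 10 = 770 Ω
Allowed range: 731.5 Ω to 808.5 Ω.
865.1 Ω lies outside that range.

no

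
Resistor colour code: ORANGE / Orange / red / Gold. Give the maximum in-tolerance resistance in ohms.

3465 Ω

Orange → 3 (first significant figure)
Orange → 3 (second significant figure)
Red → ×10^2 multiplier
Gold → ±5% tolerance
33 × 100 = 3300 Ω
Maximum = 3300 × (1 + 5/100) = 3465 Ω.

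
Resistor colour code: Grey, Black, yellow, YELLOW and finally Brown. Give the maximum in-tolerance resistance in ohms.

8120400 Ω

Grey → 8 (first significant figure)
Black → 0 (second significant figure)
Yellow → 4 (third significant figure)
Yellow → ×10^4 multiplier
Brown → ±1% tolerance
804 × 10000 = 8040000 Ω
Maximum = 8040000 × (1 + 1/100) = 8120400 Ω.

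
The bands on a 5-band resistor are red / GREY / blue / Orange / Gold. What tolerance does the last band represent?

±5%

The last band, gold, is the tolerance band.
Gold corresponds to ±5%.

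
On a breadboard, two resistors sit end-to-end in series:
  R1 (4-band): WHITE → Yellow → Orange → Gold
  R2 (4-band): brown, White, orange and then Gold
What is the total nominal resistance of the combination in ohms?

R1: white, yellow → 94; orange ×10^3 → 94000 Ω.
R2: brown, white → 19; orange ×10^3 → 19000 Ω.
Series: 94000 + 19000 = 113000 Ω.

113000 Ω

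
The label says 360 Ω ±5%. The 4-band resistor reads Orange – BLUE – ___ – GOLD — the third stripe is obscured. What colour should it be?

brown

360 Ω = 36 × 10^1.
The third band is the multiplier, 10^1, which is brown.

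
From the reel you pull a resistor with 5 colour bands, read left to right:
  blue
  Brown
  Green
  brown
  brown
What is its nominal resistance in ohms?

Blue → 6 (first significant figure)
Brown → 1 (second significant figure)
Green → 5 (third significant figure)
Brown → ×10 multiplier
615 × 10 = 6150 Ω

6150 Ω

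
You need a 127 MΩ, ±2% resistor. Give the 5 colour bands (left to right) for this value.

brown, red, violet, blue, red

127000000 Ω = 127 × 10^6.
1 → brown
2 → red
7 → violet
Multiplier 10^6 → blue.
±2% tolerance → red.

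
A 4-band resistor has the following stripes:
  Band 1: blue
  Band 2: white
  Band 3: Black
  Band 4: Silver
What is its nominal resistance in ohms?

69 Ω

Blue → 6 (first significant figure)
White → 9 (second significant figure)
Black → ×1 multiplier
69 × 1 = 69 Ω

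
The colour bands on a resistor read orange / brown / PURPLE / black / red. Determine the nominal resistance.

317 Ω

Orange → 3 (first significant figure)
Brown → 1 (second significant figure)
Violet → 7 (third significant figure)
Black → ×1 multiplier
317 × 1 = 317 Ω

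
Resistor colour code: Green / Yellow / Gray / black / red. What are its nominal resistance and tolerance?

548 Ω ±2%

Green → 5 (first significant figure)
Yellow → 4 (second significant figure)
Grey → 8 (third significant figure)
Black → ×1 multiplier
Red → ±2% tolerance
548 × 1 = 548 Ω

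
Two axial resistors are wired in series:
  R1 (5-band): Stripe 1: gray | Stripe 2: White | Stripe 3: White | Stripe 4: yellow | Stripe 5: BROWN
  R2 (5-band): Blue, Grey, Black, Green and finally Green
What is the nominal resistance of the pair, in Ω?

76990000 Ω

R1: grey, white, white → 899; yellow ×10^4 → 8990000 Ω.
R2: blue, grey, black → 680; green ×10^5 → 68000000 Ω.
Series: 8990000 + 68000000 = 76990000 Ω.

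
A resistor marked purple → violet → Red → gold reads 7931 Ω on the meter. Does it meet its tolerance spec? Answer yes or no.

yes

Violet → 7 (first significant figure)
Violet → 7 (second significant figure)
Red → ×10^2 multiplier
Gold → ±5% tolerance
77 × 100 = 7700 Ω
Allowed range: 7315 Ω to 8085 Ω.
7931 Ω lies inside that range.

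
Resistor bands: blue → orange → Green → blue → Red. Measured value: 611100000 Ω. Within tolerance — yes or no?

Blue → 6 (first significant figure)
Orange → 3 (second significant figure)
Green → 5 (third significant figure)
Blue → ×10^6 multiplier
Red → ±2% tolerance
635 × 1000000 = 635000000 Ω
Allowed range: 622300000 Ω to 647700000 Ω.
611100000 Ω lies outside that range.

no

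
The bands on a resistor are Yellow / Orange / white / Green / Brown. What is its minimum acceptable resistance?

43461000 Ω

Yellow → 4 (first significant figure)
Orange → 3 (second significant figure)
White → 9 (third significant figure)
Green → ×10^5 multiplier
Brown → ±1% tolerance
439 × 100000 = 43900000 Ω
Minimum = 43900000 × (1 − 1/100) = 43461000 Ω.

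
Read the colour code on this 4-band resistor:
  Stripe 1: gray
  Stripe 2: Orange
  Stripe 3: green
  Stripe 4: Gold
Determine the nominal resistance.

Grey → 8 (first significant figure)
Orange → 3 (second significant figure)
Green → ×10^5 multiplier
83 × 100000 = 8300000 Ω

8300000 Ω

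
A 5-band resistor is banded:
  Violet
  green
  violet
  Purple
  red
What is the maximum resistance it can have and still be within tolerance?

Violet → 7 (first significant figure)
Green → 5 (second significant figure)
Violet → 7 (third significant figure)
Violet → ×10^7 multiplier
Red → ±2% tolerance
757 × 10000000 = 7570000000 Ω
Maximum = 7570000000 × (1 + 2/100) = 7721400000 Ω.

7721400000 Ω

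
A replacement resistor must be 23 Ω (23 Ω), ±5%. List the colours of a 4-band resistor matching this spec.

red, orange, black, gold

23 Ω = 23 × 10^0.
2 → red
3 → orange
Multiplier 10^0 → black.
±5% tolerance → gold.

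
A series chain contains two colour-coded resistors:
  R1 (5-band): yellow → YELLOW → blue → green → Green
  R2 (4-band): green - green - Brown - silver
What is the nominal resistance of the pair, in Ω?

R1: yellow, yellow, blue → 446; green ×10^5 → 44600000 Ω.
R2: green, green → 55; brown ×10 → 550 Ω.
Series: 44600000 + 550 = 44600550 Ω.

44600550 Ω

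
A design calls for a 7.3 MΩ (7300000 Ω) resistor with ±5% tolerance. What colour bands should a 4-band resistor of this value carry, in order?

violet, orange, green, gold

7300000 Ω = 73 × 10^5.
7 → violet
3 → orange
Multiplier 10^5 → green.
±5% tolerance → gold.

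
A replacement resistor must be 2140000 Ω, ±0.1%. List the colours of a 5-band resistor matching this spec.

2140000 Ω = 214 × 10^4.
2 → red
1 → brown
4 → yellow
Multiplier 10^4 → yellow.
±0.1% tolerance → violet.

red, brown, yellow, yellow, violet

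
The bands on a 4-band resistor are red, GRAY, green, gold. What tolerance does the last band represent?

The last band, gold, is the tolerance band.
Gold corresponds to ±5%.

±5%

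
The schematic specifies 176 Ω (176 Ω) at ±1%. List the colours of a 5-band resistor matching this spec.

brown, violet, blue, black, brown

176 Ω = 176 × 10^0.
1 → brown
7 → violet
6 → blue
Multiplier 10^0 → black.
±1% tolerance → brown.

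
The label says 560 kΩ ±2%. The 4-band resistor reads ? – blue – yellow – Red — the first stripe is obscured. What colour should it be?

560000 Ω = 56 × 10^4.
The first band gives digit 5 of the significand, and 5 is green.

green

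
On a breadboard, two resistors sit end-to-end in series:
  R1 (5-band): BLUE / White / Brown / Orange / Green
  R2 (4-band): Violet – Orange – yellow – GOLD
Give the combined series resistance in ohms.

1421000 Ω

R1: blue, white, brown → 691; orange ×10^3 → 691000 Ω.
R2: violet, orange → 73; yellow ×10^4 → 730000 Ω.
Series: 691000 + 730000 = 1421000 Ω.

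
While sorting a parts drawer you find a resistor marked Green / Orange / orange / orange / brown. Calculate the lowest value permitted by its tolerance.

527670 Ω

Green → 5 (first significant figure)
Orange → 3 (second significant figure)
Orange → 3 (third significant figure)
Orange → ×10^3 multiplier
Brown → ±1% tolerance
533 × 1000 = 533000 Ω
Lowest = 533000 × (1 − 1/100) = 527670 Ω.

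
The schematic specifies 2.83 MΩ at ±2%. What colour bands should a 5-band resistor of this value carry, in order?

2830000 Ω = 283 × 10^4.
2 → red
8 → grey
3 → orange
Multiplier 10^4 → yellow.
±2% tolerance → red.

red, grey, orange, yellow, red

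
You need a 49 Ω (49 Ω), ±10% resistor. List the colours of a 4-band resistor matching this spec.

yellow, white, black, silver

49 Ω = 49 × 10^0.
4 → yellow
9 → white
Multiplier 10^0 → black.
±10% tolerance → silver.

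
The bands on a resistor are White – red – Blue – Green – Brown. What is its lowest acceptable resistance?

White → 9 (first significant figure)
Red → 2 (second significant figure)
Blue → 6 (third significant figure)
Green → ×10^5 multiplier
Brown → ±1% tolerance
926 × 100000 = 92600000 Ω
Lowest = 92600000 × (1 − 1/100) = 91674000 Ω.

91674000 Ω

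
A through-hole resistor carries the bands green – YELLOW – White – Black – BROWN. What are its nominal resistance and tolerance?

Green → 5 (first significant figure)
Yellow → 4 (second significant figure)
White → 9 (third significant figure)
Black → ×1 multiplier
Brown → ±1% tolerance
549 × 1 = 549 Ω

549 Ω ±1%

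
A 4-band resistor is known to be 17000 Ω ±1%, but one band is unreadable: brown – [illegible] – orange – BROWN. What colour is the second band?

17000 Ω = 17 × 10^3.
The second band gives digit 7 of the significand, and 7 is violet.

violet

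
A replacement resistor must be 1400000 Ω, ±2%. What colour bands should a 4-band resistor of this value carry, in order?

brown, yellow, green, red

1400000 Ω = 14 × 10^5.
1 → brown
4 → yellow
Multiplier 10^5 → green.
±2% tolerance → red.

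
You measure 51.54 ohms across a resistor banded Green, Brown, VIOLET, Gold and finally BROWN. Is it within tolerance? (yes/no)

Green → 5 (first significant figure)
Brown → 1 (second significant figure)
Violet → 7 (third significant figure)
Gold → ×0.1 multiplier
Brown → ±1% tolerance
517 × 0.1 = 51.7 Ω
Allowed range: 51.183 Ω to 52.217 Ω.
51.54 ohms lies inside that range.

yes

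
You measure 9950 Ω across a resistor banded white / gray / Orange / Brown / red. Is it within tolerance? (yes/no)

White → 9 (first significant figure)
Grey → 8 (second significant figure)
Orange → 3 (third significant figure)
Brown → ×10 multiplier
Red → ±2% tolerance
983 × 10 = 9830 Ω
Allowed range: 9633.4 Ω to 10026.6 Ω.
9950 Ω lies inside that range.

yes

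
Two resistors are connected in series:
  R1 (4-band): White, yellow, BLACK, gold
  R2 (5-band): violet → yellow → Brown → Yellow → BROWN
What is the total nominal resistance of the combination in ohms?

7410094 Ω

R1: white, yellow → 94; black ×1 → 94 Ω.
R2: violet, yellow, brown → 741; yellow ×10^4 → 7410000 Ω.
Series: 94 + 7410000 = 7410094 Ω.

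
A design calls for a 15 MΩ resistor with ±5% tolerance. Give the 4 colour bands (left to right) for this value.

brown, green, blue, gold

15000000 Ω = 15 × 10^6.
1 → brown
5 → green
Multiplier 10^6 → blue.
±5% tolerance → gold.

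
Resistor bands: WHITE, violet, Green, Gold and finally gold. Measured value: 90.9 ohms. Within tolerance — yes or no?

no

White → 9 (first significant figure)
Violet → 7 (second significant figure)
Green → 5 (third significant figure)
Gold → ×0.1 multiplier
Gold → ±5% tolerance
975 × 0.1 = 97.5 Ω
Allowed range: 92.625 Ω to 102.375 Ω.
90.9 ohms lies outside that range.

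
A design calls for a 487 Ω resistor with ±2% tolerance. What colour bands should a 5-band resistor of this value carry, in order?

yellow, grey, violet, black, red

487 Ω = 487 × 10^0.
4 → yellow
8 → grey
7 → violet
Multiplier 10^0 → black.
±2% tolerance → red.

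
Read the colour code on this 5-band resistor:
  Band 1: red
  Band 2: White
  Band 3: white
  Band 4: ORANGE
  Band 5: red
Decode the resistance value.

Red → 2 (first significant figure)
White → 9 (second significant figure)
White → 9 (third significant figure)
Orange → ×10^3 multiplier
299 × 1000 = 299000 Ω

299000 Ω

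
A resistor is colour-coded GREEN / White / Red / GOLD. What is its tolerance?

The last band, gold, is the tolerance band.
Gold corresponds to ±5%.

±5%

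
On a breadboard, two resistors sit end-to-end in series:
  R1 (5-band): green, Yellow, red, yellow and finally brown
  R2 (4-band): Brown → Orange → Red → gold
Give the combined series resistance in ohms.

R1: green, yellow, red → 542; yellow ×10^4 → 5420000 Ω.
R2: brown, orange → 13; red ×10^2 → 1300 Ω.
Series: 5420000 + 1300 = 5421300 Ω.

5421300 Ω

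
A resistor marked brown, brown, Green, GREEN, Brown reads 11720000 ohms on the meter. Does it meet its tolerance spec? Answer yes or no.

no

Brown → 1 (first significant figure)
Brown → 1 (second significant figure)
Green → 5 (third significant figure)
Green → ×10^5 multiplier
Brown → ±1% tolerance
115 × 100000 = 11500000 Ω
Allowed range: 11385000 Ω to 11615000 Ω.
11720000 ohms lies outside that range.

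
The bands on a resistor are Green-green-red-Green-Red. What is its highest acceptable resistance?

56304000 Ω

Green → 5 (first significant figure)
Green → 5 (second significant figure)
Red → 2 (third significant figure)
Green → ×10^5 multiplier
Red → ±2% tolerance
552 × 100000 = 55200000 Ω
Highest = 55200000 × (1 + 2/100) = 56304000 Ω.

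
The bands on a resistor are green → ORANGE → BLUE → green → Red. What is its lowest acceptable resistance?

Green → 5 (first significant figure)
Orange → 3 (second significant figure)
Blue → 6 (third significant figure)
Green → ×10^5 multiplier
Red → ±2% tolerance
536 × 100000 = 53600000 Ω
Lowest = 53600000 × (1 − 2/100) = 52528000 Ω.

52528000 Ω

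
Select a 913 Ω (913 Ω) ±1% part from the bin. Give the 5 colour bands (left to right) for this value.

913 Ω = 913 × 10^0.
9 → white
1 → brown
3 → orange
Multiplier 10^0 → black.
±1% tolerance → brown.

white, brown, orange, black, brown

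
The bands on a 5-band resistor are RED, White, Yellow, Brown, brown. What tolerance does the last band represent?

±1%

The last band, brown, is the tolerance band.
Brown corresponds to ±1%.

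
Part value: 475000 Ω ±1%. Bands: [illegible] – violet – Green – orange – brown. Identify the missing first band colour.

475000 Ω = 475 × 10^3.
The first band gives digit 4 of the significand, and 4 is yellow.

yellow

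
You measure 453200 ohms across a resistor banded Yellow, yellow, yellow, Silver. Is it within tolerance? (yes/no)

Yellow → 4 (first significant figure)
Yellow → 4 (second significant figure)
Yellow → ×10^4 multiplier
Silver → ±10% tolerance
44 × 10000 = 440000 Ω
Allowed range: 396000 Ω to 484000 Ω.
453200 ohms lies inside that range.

yes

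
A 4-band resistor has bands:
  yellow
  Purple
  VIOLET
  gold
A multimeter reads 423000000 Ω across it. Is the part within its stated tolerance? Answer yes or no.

Yellow → 4 (first significant figure)
Violet → 7 (second significant figure)
Violet → ×10^7 multiplier
Gold → ±5% tolerance
47 × 10000000 = 470000000 Ω
Allowed range: 446500000 Ω to 493500000 Ω.
423000000 Ω lies outside that range.

no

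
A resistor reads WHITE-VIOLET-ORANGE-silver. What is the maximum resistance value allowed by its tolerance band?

White → 9 (first significant figure)
Violet → 7 (second significant figure)
Orange → ×10^3 multiplier
Silver → ±10% tolerance
97 × 1000 = 97000 Ω
Maximum = 97000 × (1 + 10/100) = 106700 Ω.

106700 Ω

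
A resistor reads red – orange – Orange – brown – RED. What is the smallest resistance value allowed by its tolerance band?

Red → 2 (first significant figure)
Orange → 3 (second significant figure)
Orange → 3 (third significant figure)
Brown → ×10 multiplier
Red → ±2% tolerance
233 × 10 = 2330 Ω
Smallest = 2330 × (1 − 2/100) = 2283.4 Ω.

2283.4 Ω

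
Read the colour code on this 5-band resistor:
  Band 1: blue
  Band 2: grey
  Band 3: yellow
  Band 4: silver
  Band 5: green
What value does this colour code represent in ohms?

Blue → 6 (first significant figure)
Grey → 8 (second significant figure)
Yellow → 4 (third significant figure)
Silver → ×0.01 multiplier
684 × 0.01 = 6.84 Ω

6.84 Ω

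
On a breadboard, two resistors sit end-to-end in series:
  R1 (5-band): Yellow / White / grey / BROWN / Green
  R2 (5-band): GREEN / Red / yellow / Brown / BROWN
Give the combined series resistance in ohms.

R1: yellow, white, grey → 498; brown ×10 → 4980 Ω.
R2: green, red, yellow → 524; brown ×10 → 5240 Ω.
Series: 4980 + 5240 = 10220 Ω.

10220 Ω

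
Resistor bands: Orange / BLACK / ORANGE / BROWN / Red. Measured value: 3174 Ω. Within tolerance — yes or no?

no

Orange → 3 (first significant figure)
Black → 0 (second significant figure)
Orange → 3 (third significant figure)
Brown → ×10 multiplier
Red → ±2% tolerance
303 × 10 = 3030 Ω
Allowed range: 2969.4 Ω to 3090.6 Ω.
3174 Ω lies outside that range.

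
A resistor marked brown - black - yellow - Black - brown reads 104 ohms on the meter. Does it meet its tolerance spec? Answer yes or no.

yes

Brown → 1 (first significant figure)
Black → 0 (second significant figure)
Yellow → 4 (third significant figure)
Black → ×1 multiplier
Brown → ±1% tolerance
104 × 1 = 104 Ω
Allowed range: 102.96 Ω to 105.04 Ω.
104 ohms lies inside that range.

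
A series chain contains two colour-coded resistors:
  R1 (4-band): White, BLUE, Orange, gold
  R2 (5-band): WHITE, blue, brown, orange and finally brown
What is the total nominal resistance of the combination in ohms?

R1: white, blue → 96; orange ×10^3 → 96000 Ω.
R2: white, blue, brown → 961; orange ×10^3 → 961000 Ω.
Series: 96000 + 961000 = 1057000 Ω.

1057000 Ω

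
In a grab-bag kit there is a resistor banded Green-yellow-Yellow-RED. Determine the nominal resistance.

540000 Ω

Green → 5 (first significant figure)
Yellow → 4 (second significant figure)
Yellow → ×10^4 multiplier
54 × 10000 = 540000 Ω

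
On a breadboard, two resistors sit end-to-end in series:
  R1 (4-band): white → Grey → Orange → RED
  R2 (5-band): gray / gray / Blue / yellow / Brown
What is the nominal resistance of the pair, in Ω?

R1: white, grey → 98; orange ×10^3 → 98000 Ω.
R2: grey, grey, blue → 886; yellow ×10^4 → 8860000 Ω.
Series: 98000 + 8860000 = 8958000 Ω.

8958000 Ω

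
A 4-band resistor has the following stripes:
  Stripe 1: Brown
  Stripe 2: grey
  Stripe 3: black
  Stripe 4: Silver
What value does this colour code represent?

18 Ω

Brown → 1 (first significant figure)
Grey → 8 (second significant figure)
Black → ×1 multiplier
18 × 1 = 18 Ω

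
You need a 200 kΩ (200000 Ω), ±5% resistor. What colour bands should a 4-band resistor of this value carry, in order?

200000 Ω = 20 × 10^4.
2 → red
0 → black
Multiplier 10^4 → yellow.
±5% tolerance → gold.

red, black, yellow, gold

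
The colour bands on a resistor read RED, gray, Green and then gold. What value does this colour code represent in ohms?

Red → 2 (first significant figure)
Grey → 8 (second significant figure)
Green → ×10^5 multiplier
28 × 100000 = 2800000 Ω

2800000 Ω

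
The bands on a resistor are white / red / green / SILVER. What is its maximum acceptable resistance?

White → 9 (first significant figure)
Red → 2 (second significant figure)
Green → ×10^5 multiplier
Silver → ±10% tolerance
92 × 100000 = 9200000 Ω
Maximum = 9200000 × (1 + 10/100) = 10120000 Ω.

10120000 Ω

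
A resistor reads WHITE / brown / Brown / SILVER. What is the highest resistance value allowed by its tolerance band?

White → 9 (first significant figure)
Brown → 1 (second significant figure)
Brown → ×10 multiplier
Silver → ±10% tolerance
91 × 10 = 910 Ω
Highest = 910 × (1 + 10/100) = 1001 Ω.

1001 Ω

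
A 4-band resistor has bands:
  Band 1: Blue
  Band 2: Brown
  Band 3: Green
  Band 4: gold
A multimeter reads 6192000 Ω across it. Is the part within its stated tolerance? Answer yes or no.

yes

Blue → 6 (first significant figure)
Brown → 1 (second significant figure)
Green → ×10^5 multiplier
Gold → ±5% tolerance
61 × 100000 = 6100000 Ω
Allowed range: 5795000 Ω to 6405000 Ω.
6192000 Ω lies inside that range.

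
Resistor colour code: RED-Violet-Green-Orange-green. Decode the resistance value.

Red → 2 (first significant figure)
Violet → 7 (second significant figure)
Green → 5 (third significant figure)
Orange → ×10^3 multiplier
275 × 1000 = 275000 Ω

275000 Ω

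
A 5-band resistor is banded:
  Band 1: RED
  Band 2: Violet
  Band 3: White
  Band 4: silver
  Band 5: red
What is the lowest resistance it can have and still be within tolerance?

Red → 2 (first significant figure)
Violet → 7 (second significant figure)
White → 9 (third significant figure)
Silver → ×0.01 multiplier
Red → ±2% tolerance
279 × 0.01 = 2.79 Ω
Lowest = 2.79 × (1 − 2/100) = 2.7342 Ω.

2.7342 Ω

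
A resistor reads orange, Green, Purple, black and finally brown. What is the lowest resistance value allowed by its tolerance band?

Orange → 3 (first significant figure)
Green → 5 (second significant figure)
Violet → 7 (third significant figure)
Black → ×1 multiplier
Brown → ±1% tolerance
357 × 1 = 357 Ω
Lowest = 357 × (1 − 1/100) = 353.43 Ω.

353.43 Ω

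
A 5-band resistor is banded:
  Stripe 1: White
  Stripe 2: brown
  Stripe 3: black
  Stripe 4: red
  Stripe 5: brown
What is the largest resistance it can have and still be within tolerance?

White → 9 (first significant figure)
Brown → 1 (second significant figure)
Black → 0 (third significant figure)
Red → ×10^2 multiplier
Brown → ±1% tolerance
910 × 100 = 91000 Ω
Largest = 91000 × (1 + 1/100) = 91910 Ω.

91910 Ω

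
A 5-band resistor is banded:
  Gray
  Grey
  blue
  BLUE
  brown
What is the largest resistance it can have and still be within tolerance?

Grey → 8 (first significant figure)
Grey → 8 (second significant figure)
Blue → 6 (third significant figure)
Blue → ×10^6 multiplier
Brown → ±1% tolerance
886 × 1000000 = 886000000 Ω
Largest = 886000000 × (1 + 1/100) = 894860000 Ω.

894860000 Ω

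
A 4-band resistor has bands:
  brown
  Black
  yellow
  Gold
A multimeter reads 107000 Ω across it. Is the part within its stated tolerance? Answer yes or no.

no

Brown → 1 (first significant figure)
Black → 0 (second significant figure)
Yellow → ×10^4 multiplier
Gold → ±5% tolerance
10 × 10000 = 100000 Ω
Allowed range: 95000 Ω to 105000 Ω.
107000 Ω lies outside that range.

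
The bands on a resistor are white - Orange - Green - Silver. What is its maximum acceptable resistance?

10230000 Ω

White → 9 (first significant figure)
Orange → 3 (second significant figure)
Green → ×10^5 multiplier
Silver → ±10% tolerance
93 × 100000 = 9300000 Ω
Maximum = 9300000 × (1 + 10/100) = 10230000 Ω.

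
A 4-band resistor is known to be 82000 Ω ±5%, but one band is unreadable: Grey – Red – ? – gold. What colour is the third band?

82000 Ω = 82 × 10^3.
The third band is the multiplier, 10^3, which is orange.

orange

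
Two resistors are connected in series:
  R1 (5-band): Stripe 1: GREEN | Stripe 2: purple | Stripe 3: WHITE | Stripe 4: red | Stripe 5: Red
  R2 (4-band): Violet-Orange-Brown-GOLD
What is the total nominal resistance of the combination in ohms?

R1: green, violet, white → 579; red ×10^2 → 57900 Ω.
R2: violet, orange → 73; brown ×10 → 730 Ω.
Series: 57900 + 730 = 58630 Ω.

58630 Ω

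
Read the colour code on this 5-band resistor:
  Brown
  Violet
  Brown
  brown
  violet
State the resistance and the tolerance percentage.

1710 Ω ±0.1%

Brown → 1 (first significant figure)
Violet → 7 (second significant figure)
Brown → 1 (third significant figure)
Brown → ×10 multiplier
Violet → ±0.1% tolerance
171 × 10 = 1710 Ω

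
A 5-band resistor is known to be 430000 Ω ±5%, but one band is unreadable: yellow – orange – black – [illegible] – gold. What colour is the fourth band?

orange

430000 Ω = 430 × 10^3.
The fourth band is the multiplier, 10^3, which is orange.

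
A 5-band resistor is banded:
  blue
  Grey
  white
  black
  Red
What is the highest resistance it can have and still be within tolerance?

702.78 Ω

Blue → 6 (first significant figure)
Grey → 8 (second significant figure)
White → 9 (third significant figure)
Black → ×1 multiplier
Red → ±2% tolerance
689 × 1 = 689 Ω
Highest = 689 × (1 + 2/100) = 702.78 Ω.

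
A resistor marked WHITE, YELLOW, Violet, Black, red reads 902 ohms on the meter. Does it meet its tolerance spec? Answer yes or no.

White → 9 (first significant figure)
Yellow → 4 (second significant figure)
Violet → 7 (third significant figure)
Black → ×1 multiplier
Red → ±2% tolerance
947 × 1 = 947 Ω
Allowed range: 928.06 Ω to 965.94 Ω.
902 ohms lies outside that range.

no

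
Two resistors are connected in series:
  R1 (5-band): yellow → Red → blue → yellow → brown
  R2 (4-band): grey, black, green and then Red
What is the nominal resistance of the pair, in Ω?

R1: yellow, red, blue → 426; yellow ×10^4 → 4260000 Ω.
R2: grey, black → 80; green ×10^5 → 8000000 Ω.
Series: 4260000 + 8000000 = 12260000 Ω.

12260000 Ω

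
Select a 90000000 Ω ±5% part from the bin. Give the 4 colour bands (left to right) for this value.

90000000 Ω = 90 × 10^6.
9 → white
0 → black
Multiplier 10^6 → blue.
±5% tolerance → gold.

white, black, blue, gold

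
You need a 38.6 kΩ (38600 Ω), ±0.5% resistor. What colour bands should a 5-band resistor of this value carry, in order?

38600 Ω = 386 × 10^2.
3 → orange
8 → grey
6 → blue
Multiplier 10^2 → red.
±0.5% tolerance → green.

orange, grey, blue, red, green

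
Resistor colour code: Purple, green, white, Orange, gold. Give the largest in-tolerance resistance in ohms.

Violet → 7 (first significant figure)
Green → 5 (second significant figure)
White → 9 (third significant figure)
Orange → ×10^3 multiplier
Gold → ±5% tolerance
759 × 1000 = 759000 Ω
Largest = 759000 × (1 + 5/100) = 796950 Ω.

796950 Ω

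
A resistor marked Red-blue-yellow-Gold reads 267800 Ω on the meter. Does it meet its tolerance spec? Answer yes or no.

Red → 2 (first significant figure)
Blue → 6 (second significant figure)
Yellow → ×10^4 multiplier
Gold → ±5% tolerance
26 × 10000 = 260000 Ω
Allowed range: 247000 Ω to 273000 Ω.
267800 Ω lies inside that range.

yes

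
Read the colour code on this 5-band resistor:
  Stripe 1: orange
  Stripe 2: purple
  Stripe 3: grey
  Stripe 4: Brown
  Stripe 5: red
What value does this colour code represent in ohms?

3780 Ω

Orange → 3 (first significant figure)
Violet → 7 (second significant figure)
Grey → 8 (third significant figure)
Brown → ×10 multiplier
378 × 10 = 3780 Ω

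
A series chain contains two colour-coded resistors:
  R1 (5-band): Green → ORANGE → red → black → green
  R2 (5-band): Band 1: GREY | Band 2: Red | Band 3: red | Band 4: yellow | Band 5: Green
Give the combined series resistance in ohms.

R1: green, orange, red → 532; black ×1 → 532 Ω.
R2: grey, red, red → 822; yellow ×10^4 → 8220000 Ω.
Series: 532 + 8220000 = 8220532 Ω.

8220532 Ω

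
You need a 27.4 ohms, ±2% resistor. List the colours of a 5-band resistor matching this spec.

27.4 Ω = 274 × 10^-1.
2 → red
7 → violet
4 → yellow
Multiplier 10^-1 → gold.
±2% tolerance → red.

red, violet, yellow, gold, red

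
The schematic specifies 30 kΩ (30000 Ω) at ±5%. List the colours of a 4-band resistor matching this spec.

30000 Ω = 30 × 10^3.
3 → orange
0 → black
Multiplier 10^3 → orange.
±5% tolerance → gold.

orange, black, orange, gold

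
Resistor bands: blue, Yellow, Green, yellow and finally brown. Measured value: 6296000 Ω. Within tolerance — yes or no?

no

Blue → 6 (first significant figure)
Yellow → 4 (second significant figure)
Green → 5 (third significant figure)
Yellow → ×10^4 multiplier
Brown → ±1% tolerance
645 × 10000 = 6450000 Ω
Allowed range: 6385500 Ω to 6514500 Ω.
6296000 Ω lies outside that range.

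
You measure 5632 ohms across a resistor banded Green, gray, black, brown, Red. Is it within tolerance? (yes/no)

no

Green → 5 (first significant figure)
Grey → 8 (second significant figure)
Black → 0 (third significant figure)
Brown → ×10 multiplier
Red → ±2% tolerance
580 × 10 = 5800 Ω
Allowed range: 5684 Ω to 5916 Ω.
5632 ohms lies outside that range.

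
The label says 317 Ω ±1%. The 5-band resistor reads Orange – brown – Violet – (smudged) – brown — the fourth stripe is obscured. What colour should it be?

black

317 Ω = 317 × 10^0.
The fourth band is the multiplier, 10^0, which is black.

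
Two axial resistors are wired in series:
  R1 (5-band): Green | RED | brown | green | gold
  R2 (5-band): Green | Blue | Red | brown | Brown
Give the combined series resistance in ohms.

52105620 Ω

R1: green, red, brown → 521; green ×10^5 → 52100000 Ω.
R2: green, blue, red → 562; brown ×10 → 5620 Ω.
Series: 52100000 + 5620 = 52105620 Ω.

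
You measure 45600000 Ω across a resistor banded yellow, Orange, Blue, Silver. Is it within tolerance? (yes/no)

yes

Yellow → 4 (first significant figure)
Orange → 3 (second significant figure)
Blue → ×10^6 multiplier
Silver → ±10% tolerance
43 × 1000000 = 43000000 Ω
Allowed range: 38700000 Ω to 47300000 Ω.
45600000 Ω lies inside that range.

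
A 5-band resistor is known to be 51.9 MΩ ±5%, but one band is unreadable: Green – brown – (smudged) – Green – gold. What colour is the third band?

white

51900000 Ω = 519 × 10^5.
The third band gives digit 9 of the significand, and 9 is white.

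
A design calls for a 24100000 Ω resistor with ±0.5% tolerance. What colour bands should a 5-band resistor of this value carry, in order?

24100000 Ω = 241 × 10^5.
2 → red
4 → yellow
1 → brown
Multiplier 10^5 → green.
±0.5% tolerance → green.

red, yellow, brown, green, green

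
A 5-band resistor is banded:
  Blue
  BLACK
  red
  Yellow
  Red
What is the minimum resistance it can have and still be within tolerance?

Blue → 6 (first significant figure)
Black → 0 (second significant figure)
Red → 2 (third significant figure)
Yellow → ×10^4 multiplier
Red → ±2% tolerance
602 × 10000 = 6020000 Ω
Minimum = 6020000 × (1 − 2/100) = 5899600 Ω.

5899600 Ω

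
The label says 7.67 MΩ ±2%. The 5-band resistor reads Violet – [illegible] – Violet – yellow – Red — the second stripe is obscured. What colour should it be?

blue

7670000 Ω = 767 × 10^4.
The second band gives digit 6 of the significand, and 6 is blue.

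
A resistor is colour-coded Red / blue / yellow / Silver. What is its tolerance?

±10%

The last band, silver, is the tolerance band.
Silver corresponds to ±10%.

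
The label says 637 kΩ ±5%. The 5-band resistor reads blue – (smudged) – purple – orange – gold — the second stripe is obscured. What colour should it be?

637000 Ω = 637 × 10^3.
The second band gives digit 3 of the significand, and 3 is orange.

orange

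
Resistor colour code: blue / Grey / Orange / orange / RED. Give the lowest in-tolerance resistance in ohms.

Blue → 6 (first significant figure)
Grey → 8 (second significant figure)
Orange → 3 (third significant figure)
Orange → ×10^3 multiplier
Red → ±2% tolerance
683 × 1000 = 683000 Ω
Lowest = 683000 × (1 − 2/100) = 669340 Ω.

669340 Ω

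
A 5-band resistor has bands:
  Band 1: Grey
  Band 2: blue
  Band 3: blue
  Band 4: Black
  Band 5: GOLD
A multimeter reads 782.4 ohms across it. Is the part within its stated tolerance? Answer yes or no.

Grey → 8 (first significant figure)
Blue → 6 (second significant figure)
Blue → 6 (third significant figure)
Black → ×1 multiplier
Gold → ±5% tolerance
866 × 1 = 866 Ω
Allowed range: 822.7 Ω to 909.3 Ω.
782.4 ohms lies outside that range.

no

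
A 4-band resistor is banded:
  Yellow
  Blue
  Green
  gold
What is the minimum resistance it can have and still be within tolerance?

Yellow → 4 (first significant figure)
Blue → 6 (second significant figure)
Green → ×10^5 multiplier
Gold → ±5% tolerance
46 × 100000 = 4600000 Ω
Minimum = 4600000 × (1 − 5/100) = 4370000 Ω.

4370000 Ω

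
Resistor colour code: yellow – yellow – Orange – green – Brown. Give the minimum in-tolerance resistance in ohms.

43857000 Ω

Yellow → 4 (first significant figure)
Yellow → 4 (second significant figure)
Orange → 3 (third significant figure)
Green → ×10^5 multiplier
Brown → ±1% tolerance
443 × 100000 = 44300000 Ω
Minimum = 44300000 × (1 − 1/100) = 43857000 Ω.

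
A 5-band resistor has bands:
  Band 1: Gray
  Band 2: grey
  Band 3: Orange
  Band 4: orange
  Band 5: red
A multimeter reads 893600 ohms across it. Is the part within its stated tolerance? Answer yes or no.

Grey → 8 (first significant figure)
Grey → 8 (second significant figure)
Orange → 3 (third significant figure)
Orange → ×10^3 multiplier
Red → ±2% tolerance
883 × 1000 = 883000 Ω
Allowed range: 865340 Ω to 900660 Ω.
893600 ohms lies inside that range.

yes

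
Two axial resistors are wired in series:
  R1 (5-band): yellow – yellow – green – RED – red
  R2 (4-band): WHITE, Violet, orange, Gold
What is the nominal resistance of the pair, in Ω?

141500 Ω

R1: yellow, yellow, green → 445; red ×10^2 → 44500 Ω.
R2: white, violet → 97; orange ×10^3 → 97000 Ω.
Series: 44500 + 97000 = 141500 Ω.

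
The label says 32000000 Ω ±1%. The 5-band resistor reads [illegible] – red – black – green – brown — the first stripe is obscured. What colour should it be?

orange

32000000 Ω = 320 × 10^5.
The first band gives digit 3 of the significand, and 3 is orange.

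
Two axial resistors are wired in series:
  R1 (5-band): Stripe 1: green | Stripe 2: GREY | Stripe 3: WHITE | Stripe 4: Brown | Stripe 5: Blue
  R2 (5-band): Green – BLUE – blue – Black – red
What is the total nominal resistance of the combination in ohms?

R1: green, grey, white → 589; brown ×10 → 5890 Ω.
R2: green, blue, blue → 566; black ×1 → 566 Ω.
Series: 5890 + 566 = 6456 Ω.

6456 Ω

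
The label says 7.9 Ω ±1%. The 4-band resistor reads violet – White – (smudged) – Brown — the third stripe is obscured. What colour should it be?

7.9 Ω = 79 × 10^-1.
The third band is the multiplier, 10^-1, which is gold.

gold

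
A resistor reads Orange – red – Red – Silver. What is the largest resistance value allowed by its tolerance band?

3520 Ω

Orange → 3 (first significant figure)
Red → 2 (second significant figure)
Red → ×10^2 multiplier
Silver → ±10% tolerance
32 × 100 = 3200 Ω
Largest = 3200 × (1 + 10/100) = 3520 Ω.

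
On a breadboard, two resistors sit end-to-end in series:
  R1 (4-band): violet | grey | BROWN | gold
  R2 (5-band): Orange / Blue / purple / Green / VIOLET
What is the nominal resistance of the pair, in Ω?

36700780 Ω

R1: violet, grey → 78; brown ×10 → 780 Ω.
R2: orange, blue, violet → 367; green ×10^5 → 36700000 Ω.
Series: 780 + 36700000 = 36700780 Ω.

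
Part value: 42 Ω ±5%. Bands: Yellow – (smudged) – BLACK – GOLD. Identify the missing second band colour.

42 Ω = 42 × 10^0.
The second band gives digit 2 of the significand, and 2 is red.

red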